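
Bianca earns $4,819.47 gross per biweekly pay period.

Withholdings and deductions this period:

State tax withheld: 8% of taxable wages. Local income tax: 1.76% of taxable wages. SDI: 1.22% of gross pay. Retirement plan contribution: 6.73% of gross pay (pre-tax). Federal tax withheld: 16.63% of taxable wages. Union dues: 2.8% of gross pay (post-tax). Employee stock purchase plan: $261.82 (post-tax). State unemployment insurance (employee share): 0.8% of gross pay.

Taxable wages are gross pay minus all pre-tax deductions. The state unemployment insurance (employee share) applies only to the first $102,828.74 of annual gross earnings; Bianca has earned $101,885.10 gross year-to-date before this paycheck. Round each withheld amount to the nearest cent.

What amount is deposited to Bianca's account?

Retirement plan contribution: $4,819.47 × 0.0673 = $324.35
Taxable wages = $4,819.47 − $324.35 = $4,495.12
State tax withheld: $4,495.12 × 0.08 = $359.61
Local income tax: $4,495.12 × 0.0176 = $79.11
Federal tax withheld: $4,495.12 × 0.1663 = $747.54
State unemployment insurance (employee share): only $102,828.74 − $101,885.10 = $943.64 of this check is subject → $943.64 × 0.008 = $7.55
SDI: $4,819.47 × 0.0122 = $58.80
Employee stock purchase plan: $261.82
Union dues: $4,819.47 × 0.028 = $134.95
Total deductions = $324.35 + $359.61 + $79.11 + $747.54 + $7.55 + $58.80 + $261.82 + $134.95 = $1,973.73
Net pay = $4,819.47 − $1,973.73 = $2,845.74

$2,845.74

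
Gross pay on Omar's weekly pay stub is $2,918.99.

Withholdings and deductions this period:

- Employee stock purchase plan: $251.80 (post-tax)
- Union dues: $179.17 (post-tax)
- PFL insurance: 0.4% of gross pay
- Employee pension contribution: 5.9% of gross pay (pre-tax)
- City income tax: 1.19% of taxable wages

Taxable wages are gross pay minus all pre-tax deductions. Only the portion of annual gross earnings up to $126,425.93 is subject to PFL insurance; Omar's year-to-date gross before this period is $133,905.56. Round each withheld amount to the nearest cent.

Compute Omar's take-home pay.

$2,283.11

Employee pension contribution: $2,918.99 × 0.059 = $172.22
Taxable wages = $2,918.99 − $172.22 = $2,746.77
City income tax: $2,746.77 × 0.0119 = $32.69
PFL insurance: annual cap $126,425.93 already reached (YTD $133,905.56), so $0.00
Union dues: $179.17
Employee stock purchase plan: $251.80
Total deductions = $172.22 + $32.69 + $0.00 + $179.17 + $251.80 = $635.88
Net pay = $2,918.99 − $635.88 = $2,283.11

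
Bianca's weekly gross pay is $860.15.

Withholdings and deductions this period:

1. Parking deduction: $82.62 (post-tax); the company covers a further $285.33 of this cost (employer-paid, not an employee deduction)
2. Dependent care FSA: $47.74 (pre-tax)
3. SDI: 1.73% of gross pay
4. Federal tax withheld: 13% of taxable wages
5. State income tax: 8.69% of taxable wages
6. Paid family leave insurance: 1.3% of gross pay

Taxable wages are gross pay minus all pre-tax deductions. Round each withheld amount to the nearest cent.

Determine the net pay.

Dependent care FSA: $47.74
Taxable wages = $860.15 − $47.74 = $812.41
Federal tax withheld: $812.41 × 0.13 = $105.61
State income tax: $812.41 × 0.0869 = $70.60
SDI: $860.15 × 0.0173 = $14.88
Paid family leave insurance: $860.15 × 0.013 = $11.18
Parking deduction: $82.62
(Employer's $285.33 toward parking deduction is not withheld from the employee.)
Total deductions = $47.74 + $105.61 + $70.60 + $14.88 + $11.18 + $82.62 = $332.63
Net pay = $860.15 − $332.63 = $527.52

$527.52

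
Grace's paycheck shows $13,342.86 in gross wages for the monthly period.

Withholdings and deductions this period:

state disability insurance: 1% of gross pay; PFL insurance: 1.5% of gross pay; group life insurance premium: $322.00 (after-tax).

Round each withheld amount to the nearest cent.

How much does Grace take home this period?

PFL insurance: $13,342.86 × 0.015 = $200.14
State disability insurance: $13,342.86 × 0.01 = $133.43
Group life insurance premium: $322.00
Total deductions = $200.14 + $133.43 + $322.00 = $655.57
Net pay = $13,342.86 − $655.57 = $12,687.29

$12,687.29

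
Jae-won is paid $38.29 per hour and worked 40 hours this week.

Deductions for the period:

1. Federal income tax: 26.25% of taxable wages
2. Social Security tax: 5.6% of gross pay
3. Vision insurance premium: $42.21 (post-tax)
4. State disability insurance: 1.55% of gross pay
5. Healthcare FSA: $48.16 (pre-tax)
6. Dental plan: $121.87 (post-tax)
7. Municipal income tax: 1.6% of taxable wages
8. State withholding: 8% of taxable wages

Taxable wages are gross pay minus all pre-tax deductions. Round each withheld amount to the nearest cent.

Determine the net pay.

Gross pay: 40 × $38.29 = $1531.60
Healthcare FSA: $48.16
Taxable wages = $1531.60 − $48.16 = $1483.44
Municipal income tax: $1483.44 × 0.016 = $23.74
Federal income tax: $1483.44 × 0.2625 = $389.40
State withholding: $1483.44 × 0.08 = $118.68
State disability insurance: $1531.60 × 0.0155 = $23.74
Social Security tax: $1531.60 × 0.056 = $85.77
Dental plan: $121.87
Vision insurance premium: $42.21
Total deductions = $48.16 + $23.74 + $389.40 + $118.68 + $23.74 + $85.77 + $121.87 + $42.21 = $853.57
Net pay = $1531.60 − $853.57 = $678.03

$678.03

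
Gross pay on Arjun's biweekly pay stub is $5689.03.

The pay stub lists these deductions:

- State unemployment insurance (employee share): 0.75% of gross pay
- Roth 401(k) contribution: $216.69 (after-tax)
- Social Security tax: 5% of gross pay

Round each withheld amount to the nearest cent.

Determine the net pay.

State unemployment insurance (employee share): $5689.03 × 0.0075 = $42.67
Social Security tax: $5689.03 × 0.05 = $284.45
Roth 401(k) contribution: $216.69
Total deductions = $42.67 + $284.45 + $216.69 = $543.81
Net pay = $5689.03 − $543.81 = $5145.22

$5145.22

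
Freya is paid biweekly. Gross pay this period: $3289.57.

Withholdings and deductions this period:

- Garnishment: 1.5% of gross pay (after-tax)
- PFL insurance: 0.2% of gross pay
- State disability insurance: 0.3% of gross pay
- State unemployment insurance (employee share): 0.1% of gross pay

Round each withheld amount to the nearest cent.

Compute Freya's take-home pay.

$3220.49

State unemployment insurance (employee share): $3289.57 × 0.001 = $3.29
PFL insurance: $3289.57 × 0.002 = $6.58
State disability insurance: $3289.57 × 0.003 = $9.87
Garnishment: $3289.57 × 0.015 = $49.34
Total deductions = $3.29 + $6.58 + $9.87 + $49.34 = $69.08
Net pay = $3289.57 − $69.08 = $3220.49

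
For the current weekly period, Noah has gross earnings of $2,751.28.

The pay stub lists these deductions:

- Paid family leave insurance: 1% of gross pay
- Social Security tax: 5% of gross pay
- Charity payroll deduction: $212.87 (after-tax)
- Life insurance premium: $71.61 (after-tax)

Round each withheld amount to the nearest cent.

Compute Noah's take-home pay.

$2,301.73

Social Security tax: $2,751.28 × 0.05 = $137.56
Paid family leave insurance: $2,751.28 × 0.01 = $27.51
Charity payroll deduction: $212.87
Life insurance premium: $71.61
Total deductions = $137.56 + $27.51 + $212.87 + $71.61 = $449.55
Net pay = $2,751.28 − $449.55 = $2,301.73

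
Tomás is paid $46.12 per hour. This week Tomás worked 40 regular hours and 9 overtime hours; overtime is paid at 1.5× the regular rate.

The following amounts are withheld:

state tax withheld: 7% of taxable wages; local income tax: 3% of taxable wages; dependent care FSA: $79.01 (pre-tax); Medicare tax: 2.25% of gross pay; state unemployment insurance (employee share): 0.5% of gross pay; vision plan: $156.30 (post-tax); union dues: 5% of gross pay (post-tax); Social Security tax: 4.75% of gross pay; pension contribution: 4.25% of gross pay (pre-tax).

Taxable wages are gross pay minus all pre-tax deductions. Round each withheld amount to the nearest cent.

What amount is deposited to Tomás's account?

$1590.45

Regular pay: 40 × $46.12 = $1844.80
Overtime pay: 9 × $46.12 × 1.5 = $622.62
Gross pay = $1844.80 + $622.62 = $2467.42
Dependent care FSA: $79.01
Pension contribution: $2467.42 × 0.0425 = $104.87
Pre-tax total = $79.01 + $104.87 = $183.88
Taxable wages = $2467.42 − $183.88 = $2283.54
Local income tax: $2283.54 × 0.03 = $68.51
State tax withheld: $2283.54 × 0.07 = $159.85
Medicare tax: $2467.42 × 0.0225 = $55.52
State unemployment insurance (employee share): $2467.42 × 0.005 = $12.34
Social Security tax: $2467.42 × 0.0475 = $117.20
Union dues: $2467.42 × 0.05 = $123.37
Vision plan: $156.30
Total deductions = $79.01 + $104.87 + $68.51 + $159.85 + $55.52 + $12.34 + $117.20 + $123.37 + $156.30 = $876.97
Net pay = $2467.42 − $876.97 = $1590.45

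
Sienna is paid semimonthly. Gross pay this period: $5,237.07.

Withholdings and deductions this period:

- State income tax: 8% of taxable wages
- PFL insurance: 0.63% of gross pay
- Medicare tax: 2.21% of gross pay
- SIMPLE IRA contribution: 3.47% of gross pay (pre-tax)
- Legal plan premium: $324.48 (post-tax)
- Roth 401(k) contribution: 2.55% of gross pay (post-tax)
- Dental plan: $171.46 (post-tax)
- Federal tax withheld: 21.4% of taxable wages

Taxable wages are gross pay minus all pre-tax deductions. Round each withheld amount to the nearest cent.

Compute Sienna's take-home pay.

SIMPLE IRA contribution: $5,237.07 × 0.0347 = $181.73
Taxable wages = $5,237.07 − $181.73 = $5,055.34
Federal tax withheld: $5,055.34 × 0.214 = $1,081.84
State income tax: $5,055.34 × 0.08 = $404.43
Medicare tax: $5,237.07 × 0.0221 = $115.74
PFL insurance: $5,237.07 × 0.0063 = $32.99
Roth 401(k) contribution: $5,237.07 × 0.0255 = $133.55
Legal plan premium: $324.48
Dental plan: $171.46
Total deductions = $181.73 + $1,081.84 + $404.43 + $115.74 + $32.99 + $133.55 + $324.48 + $171.46 = $2,446.22
Net pay = $5,237.07 − $2,446.22 = $2,790.85

$2,790.85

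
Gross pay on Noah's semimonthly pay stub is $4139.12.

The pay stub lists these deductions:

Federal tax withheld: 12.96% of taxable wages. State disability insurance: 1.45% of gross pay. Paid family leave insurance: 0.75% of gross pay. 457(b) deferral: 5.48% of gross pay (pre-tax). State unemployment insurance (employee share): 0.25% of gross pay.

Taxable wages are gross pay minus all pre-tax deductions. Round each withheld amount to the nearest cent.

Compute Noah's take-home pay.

457(b) deferral: $4139.12 × 0.0548 = $226.82
Taxable wages = $4139.12 − $226.82 = $3912.30
Federal tax withheld: $3912.30 × 0.1296 = $507.03
State unemployment insurance (employee share): $4139.12 × 0.0025 = $10.35
Paid family leave insurance: $4139.12 × 0.0075 = $31.04
State disability insurance: $4139.12 × 0.0145 = $60.02
Total deductions = $226.82 + $507.03 + $10.35 + $31.04 + $60.02 = $835.26
Net pay = $4139.12 − $835.26 = $3303.86

$3303.86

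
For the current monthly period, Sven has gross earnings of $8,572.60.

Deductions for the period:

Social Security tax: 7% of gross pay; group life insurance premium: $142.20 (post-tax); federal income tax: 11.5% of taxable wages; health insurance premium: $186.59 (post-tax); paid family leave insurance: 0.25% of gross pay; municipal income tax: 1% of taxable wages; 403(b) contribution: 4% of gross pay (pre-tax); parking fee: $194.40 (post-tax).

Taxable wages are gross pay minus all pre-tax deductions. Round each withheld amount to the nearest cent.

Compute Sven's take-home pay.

403(b) contribution: $8,572.60 × 0.04 = $342.90
Taxable wages = $8,572.60 − $342.90 = $8,229.70
Municipal income tax: $8,229.70 × 0.01 = $82.30
Federal income tax: $8,229.70 × 0.115 = $946.42
Paid family leave insurance: $8,572.60 × 0.0025 = $21.43
Social Security tax: $8,572.60 × 0.07 = $600.08
Parking fee: $194.40
Health insurance premium: $186.59
Group life insurance premium: $142.20
Total deductions = $342.90 + $82.30 + $946.42 + $21.43 + $600.08 + $194.40 + $186.59 + $142.20 = $2,516.32
Net pay = $8,572.60 − $2,516.32 = $6,056.28

$6,056.28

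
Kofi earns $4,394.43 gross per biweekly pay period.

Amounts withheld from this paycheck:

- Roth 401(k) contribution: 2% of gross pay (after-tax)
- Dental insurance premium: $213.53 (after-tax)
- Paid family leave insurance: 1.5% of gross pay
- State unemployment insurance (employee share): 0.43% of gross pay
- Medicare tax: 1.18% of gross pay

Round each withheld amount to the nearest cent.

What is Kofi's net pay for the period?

State unemployment insurance (employee share): $4,394.43 × 0.0043 = $18.90
Paid family leave insurance: $4,394.43 × 0.015 = $65.92
Medicare tax: $4,394.43 × 0.0118 = $51.85
Roth 401(k) contribution: $4,394.43 × 0.02 = $87.89
Dental insurance premium: $213.53
Total deductions = $18.90 + $65.92 + $51.85 + $87.89 + $213.53 = $438.09
Net pay = $4,394.43 − $438.09 = $3,956.34

$3,956.34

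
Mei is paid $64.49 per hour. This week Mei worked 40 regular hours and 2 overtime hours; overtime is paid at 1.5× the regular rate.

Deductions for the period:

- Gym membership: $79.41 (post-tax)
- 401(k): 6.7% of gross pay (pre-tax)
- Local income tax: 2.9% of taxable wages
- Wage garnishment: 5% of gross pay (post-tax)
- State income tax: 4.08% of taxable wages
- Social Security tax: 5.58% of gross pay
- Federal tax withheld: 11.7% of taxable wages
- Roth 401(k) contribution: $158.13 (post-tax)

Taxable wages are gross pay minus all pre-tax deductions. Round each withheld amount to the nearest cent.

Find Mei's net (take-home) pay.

$1,573.04

Regular pay: 40 × $64.49 = $2,579.60
Overtime pay: 2 × $64.49 × 1.5 = $193.47
Gross pay = $2,579.60 + $193.47 = $2,773.07
401(k): $2,773.07 × 0.067 = $185.80
Taxable wages = $2,773.07 − $185.80 = $2,587.27
State income tax: $2,587.27 × 0.0408 = $105.56
Local income tax: $2,587.27 × 0.029 = $75.03
Federal tax withheld: $2,587.27 × 0.117 = $302.71
Social Security tax: $2,773.07 × 0.0558 = $154.74
Roth 401(k) contribution: $158.13
Gym membership: $79.41
Wage garnishment: $2,773.07 × 0.05 = $138.65
Total deductions = $185.80 + $105.56 + $75.03 + $302.71 + $154.74 + $158.13 + $79.41 + $138.65 = $1,200.03
Net pay = $2,773.07 − $1,200.03 = $1,573.04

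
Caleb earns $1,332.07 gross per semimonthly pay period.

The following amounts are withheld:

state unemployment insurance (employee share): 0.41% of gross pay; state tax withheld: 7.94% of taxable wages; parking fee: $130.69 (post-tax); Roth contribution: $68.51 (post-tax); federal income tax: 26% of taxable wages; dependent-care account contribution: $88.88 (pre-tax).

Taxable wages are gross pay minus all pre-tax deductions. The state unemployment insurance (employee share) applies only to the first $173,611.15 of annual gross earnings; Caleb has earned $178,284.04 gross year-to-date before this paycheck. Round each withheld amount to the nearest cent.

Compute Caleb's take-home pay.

Dependent-care account contribution: $88.88
Taxable wages = $1,332.07 − $88.88 = $1,243.19
Federal income tax: $1,243.19 × 0.26 = $323.23
State tax withheld: $1,243.19 × 0.0794 = $98.71
State unemployment insurance (employee share): annual cap $173,611.15 already reached (YTD $178,284.04), so $0.00
Roth contribution: $68.51
Parking fee: $130.69
Total deductions = $88.88 + $323.23 + $98.71 + $0.00 + $68.51 + $130.69 = $710.02
Net pay = $1,332.07 − $710.02 = $622.05

$622.05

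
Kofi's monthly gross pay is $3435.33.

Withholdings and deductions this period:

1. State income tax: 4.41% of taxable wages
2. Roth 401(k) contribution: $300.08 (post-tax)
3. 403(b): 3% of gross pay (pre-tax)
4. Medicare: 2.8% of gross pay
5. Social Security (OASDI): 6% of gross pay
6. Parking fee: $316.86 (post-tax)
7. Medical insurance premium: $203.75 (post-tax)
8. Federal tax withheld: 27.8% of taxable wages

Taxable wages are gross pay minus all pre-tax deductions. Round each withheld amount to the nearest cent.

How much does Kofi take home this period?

403(b): $3435.33 × 0.03 = $103.06
Taxable wages = $3435.33 − $103.06 = $3332.27
State income tax: $3332.27 × 0.0441 = $146.95
Federal tax withheld: $3332.27 × 0.278 = $926.37
Social Security (OASDI): $3435.33 × 0.06 = $206.12
Medicare: $3435.33 × 0.028 = $96.19
Parking fee: $316.86
Medical insurance premium: $203.75
Roth 401(k) contribution: $300.08
Total deductions = $103.06 + $146.95 + $926.37 + $206.12 + $96.19 + $316.86 + $203.75 + $300.08 = $2299.38
Net pay = $3435.33 − $2299.38 = $1135.95

$1135.95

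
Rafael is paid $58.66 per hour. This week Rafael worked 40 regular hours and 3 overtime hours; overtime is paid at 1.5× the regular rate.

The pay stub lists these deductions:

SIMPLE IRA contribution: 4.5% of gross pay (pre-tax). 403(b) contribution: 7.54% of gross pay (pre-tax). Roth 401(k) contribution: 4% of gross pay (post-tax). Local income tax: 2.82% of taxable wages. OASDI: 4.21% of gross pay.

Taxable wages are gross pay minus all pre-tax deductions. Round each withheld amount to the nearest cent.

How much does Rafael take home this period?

$2,017.02

Regular pay: 40 × $58.66 = $2,346.40
Overtime pay: 3 × $58.66 × 1.5 = $263.97
Gross pay = $2,346.40 + $263.97 = $2,610.37
SIMPLE IRA contribution: $2,610.37 × 0.045 = $117.47
403(b) contribution: $2,610.37 × 0.0754 = $196.82
Pre-tax total = $117.47 + $196.82 = $314.29
Taxable wages = $2,610.37 − $314.29 = $2,296.08
Local income tax: $2,296.08 × 0.0282 = $64.75
OASDI: $2,610.37 × 0.0421 = $109.90
Roth 401(k) contribution: $2,610.37 × 0.04 = $104.41
Total deductions = $117.47 + $196.82 + $64.75 + $109.90 + $104.41 = $593.35
Net pay = $2,610.37 − $593.35 = $2,017.02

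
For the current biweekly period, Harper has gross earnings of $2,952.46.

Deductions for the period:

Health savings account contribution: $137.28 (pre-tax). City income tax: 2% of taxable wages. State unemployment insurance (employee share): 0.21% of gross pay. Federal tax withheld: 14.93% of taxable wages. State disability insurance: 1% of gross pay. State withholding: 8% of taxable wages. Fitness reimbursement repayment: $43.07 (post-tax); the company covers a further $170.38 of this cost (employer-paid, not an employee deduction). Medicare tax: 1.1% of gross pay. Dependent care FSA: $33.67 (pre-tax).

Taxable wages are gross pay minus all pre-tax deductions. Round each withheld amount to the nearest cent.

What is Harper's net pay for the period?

$1,976.81

Health savings account contribution: $137.28
Dependent care FSA: $33.67
Pre-tax total = $137.28 + $33.67 = $170.95
Taxable wages = $2,952.46 − $170.95 = $2,781.51
Federal tax withheld: $2,781.51 × 0.1493 = $415.28
City income tax: $2,781.51 × 0.02 = $55.63
State withholding: $2,781.51 × 0.08 = $222.52
State disability insurance: $2,952.46 × 0.01 = $29.52
State unemployment insurance (employee share): $2,952.46 × 0.0021 = $6.20
Medicare tax: $2,952.46 × 0.011 = $32.48
Fitness reimbursement repayment: $43.07
(Employer's $170.38 toward fitness reimbursement repayment is not withheld from the employee.)
Total deductions = $137.28 + $33.67 + $415.28 + $55.63 + $222.52 + $29.52 + $6.20 + $32.48 + $43.07 = $975.65
Net pay = $2,952.46 − $975.65 = $1,976.81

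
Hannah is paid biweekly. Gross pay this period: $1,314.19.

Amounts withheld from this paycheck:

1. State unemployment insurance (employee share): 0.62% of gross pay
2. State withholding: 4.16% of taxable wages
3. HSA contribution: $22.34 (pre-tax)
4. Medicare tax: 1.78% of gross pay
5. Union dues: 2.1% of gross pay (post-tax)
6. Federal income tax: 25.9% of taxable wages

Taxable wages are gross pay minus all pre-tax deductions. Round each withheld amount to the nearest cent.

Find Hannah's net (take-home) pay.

HSA contribution: $22.34
Taxable wages = $1,314.19 − $22.34 = $1,291.85
Federal income tax: $1,291.85 × 0.259 = $334.59
State withholding: $1,291.85 × 0.0416 = $53.74
State unemployment insurance (employee share): $1,314.19 × 0.0062 = $8.15
Medicare tax: $1,314.19 × 0.0178 = $23.39
Union dues: $1,314.19 × 0.021 = $27.60
Total deductions = $22.34 + $334.59 + $53.74 + $8.15 + $23.39 + $27.60 = $469.81
Net pay = $1,314.19 − $469.81 = $844.38

$844.38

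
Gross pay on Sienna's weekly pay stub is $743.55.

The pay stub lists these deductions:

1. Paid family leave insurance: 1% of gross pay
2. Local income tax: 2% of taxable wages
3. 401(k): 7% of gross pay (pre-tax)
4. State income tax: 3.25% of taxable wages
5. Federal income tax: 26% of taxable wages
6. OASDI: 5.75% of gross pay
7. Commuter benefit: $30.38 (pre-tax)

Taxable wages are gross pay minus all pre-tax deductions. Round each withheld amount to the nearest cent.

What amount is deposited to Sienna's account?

$404.33

Commuter benefit: $30.38
401(k): $743.55 × 0.07 = $52.05
Pre-tax total = $30.38 + $52.05 = $82.43
Taxable wages = $743.55 − $82.43 = $661.12
Federal income tax: $661.12 × 0.26 = $171.89
State income tax: $661.12 × 0.0325 = $21.49
Local income tax: $661.12 × 0.02 = $13.22
OASDI: $743.55 × 0.0575 = $42.75
Paid family leave insurance: $743.55 × 0.01 = $7.44
Total deductions = $30.38 + $52.05 + $171.89 + $21.49 + $13.22 + $42.75 + $7.44 = $339.22
Net pay = $743.55 − $339.22 = $404.33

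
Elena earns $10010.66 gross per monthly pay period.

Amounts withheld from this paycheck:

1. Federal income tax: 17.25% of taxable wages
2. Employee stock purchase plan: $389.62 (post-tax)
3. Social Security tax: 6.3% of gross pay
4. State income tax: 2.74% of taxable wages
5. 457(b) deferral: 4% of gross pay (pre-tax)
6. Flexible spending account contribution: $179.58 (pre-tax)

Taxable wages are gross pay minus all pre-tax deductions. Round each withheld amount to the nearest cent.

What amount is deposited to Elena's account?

$6525.17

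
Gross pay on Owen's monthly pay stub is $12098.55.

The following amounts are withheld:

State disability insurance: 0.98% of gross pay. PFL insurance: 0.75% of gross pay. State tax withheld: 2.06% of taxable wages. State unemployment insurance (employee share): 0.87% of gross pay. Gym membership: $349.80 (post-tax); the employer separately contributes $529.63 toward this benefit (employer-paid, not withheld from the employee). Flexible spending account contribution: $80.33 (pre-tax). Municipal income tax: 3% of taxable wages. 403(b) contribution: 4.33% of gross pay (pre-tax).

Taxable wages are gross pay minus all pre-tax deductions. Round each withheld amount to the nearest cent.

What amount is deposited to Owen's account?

Flexible spending account contribution: $80.33
403(b) contribution: $12098.55 × 0.0433 = $523.87
Pre-tax total = $80.33 + $523.87 = $604.20
Taxable wages = $12098.55 − $604.20 = $11494.35
State tax withheld: $11494.35 × 0.0206 = $236.78
Municipal income tax: $11494.35 × 0.03 = $344.83
State disability insurance: $12098.55 × 0.0098 = $118.57
PFL insurance: $12098.55 × 0.0075 = $90.74
State unemployment insurance (employee share): $12098.55 × 0.0087 = $105.26
Gym membership: $349.80
(Employer's $529.63 toward gym membership is not withheld from the employee.)
Total deductions = $80.33 + $523.87 + $236.78 + $344.83 + $118.57 + $90.74 + $105.26 + $349.80 = $1850.18
Net pay = $12098.55 − $1850.18 = $10248.37

$10248.37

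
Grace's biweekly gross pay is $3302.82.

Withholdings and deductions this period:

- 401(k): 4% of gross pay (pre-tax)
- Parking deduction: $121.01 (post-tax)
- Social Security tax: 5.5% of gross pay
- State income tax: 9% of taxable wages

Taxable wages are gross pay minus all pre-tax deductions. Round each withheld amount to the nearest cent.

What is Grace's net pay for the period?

$2582.68

401(k): $3302.82 × 0.04 = $132.11
Taxable wages = $3302.82 − $132.11 = $3170.71
State income tax: $3170.71 × 0.09 = $285.36
Social Security tax: $3302.82 × 0.055 = $181.66
Parking deduction: $121.01
Total deductions = $132.11 + $285.36 + $181.66 + $121.01 = $720.14
Net pay = $3302.82 − $720.14 = $2582.68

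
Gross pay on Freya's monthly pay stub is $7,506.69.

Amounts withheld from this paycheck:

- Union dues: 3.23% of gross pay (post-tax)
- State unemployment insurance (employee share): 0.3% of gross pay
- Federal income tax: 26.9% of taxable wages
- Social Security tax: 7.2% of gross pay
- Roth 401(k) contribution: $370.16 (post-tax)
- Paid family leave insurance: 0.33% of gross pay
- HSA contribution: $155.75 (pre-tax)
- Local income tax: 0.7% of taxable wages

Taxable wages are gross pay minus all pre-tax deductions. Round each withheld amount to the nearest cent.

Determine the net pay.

HSA contribution: $155.75
Taxable wages = $7,506.69 − $155.75 = $7,350.94
Federal income tax: $7,350.94 × 0.269 = $1,977.40
Local income tax: $7,350.94 × 0.007 = $51.46
State unemployment insurance (employee share): $7,506.69 × 0.003 = $22.52
Social Security tax: $7,506.69 × 0.072 = $540.48
Paid family leave insurance: $7,506.69 × 0.0033 = $24.77
Union dues: $7,506.69 × 0.0323 = $242.47
Roth 401(k) contribution: $370.16
Total deductions = $155.75 + $1,977.40 + $51.46 + $22.52 + $540.48 + $24.77 + $242.47 + $370.16 = $3,385.01
Net pay = $7,506.69 − $3,385.01 = $4,121.68

$4,121.68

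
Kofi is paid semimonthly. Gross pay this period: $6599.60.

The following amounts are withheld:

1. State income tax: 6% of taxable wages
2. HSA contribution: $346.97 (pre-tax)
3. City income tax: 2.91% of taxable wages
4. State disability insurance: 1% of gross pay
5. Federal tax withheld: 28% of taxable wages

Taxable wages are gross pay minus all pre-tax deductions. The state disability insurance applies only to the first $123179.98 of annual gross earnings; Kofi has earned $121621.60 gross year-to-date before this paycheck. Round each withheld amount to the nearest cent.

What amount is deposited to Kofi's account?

$3929.20

HSA contribution: $346.97
Taxable wages = $6599.60 − $346.97 = $6252.63
Federal tax withheld: $6252.63 × 0.28 = $1750.74
State income tax: $6252.63 × 0.06 = $375.16
City income tax: $6252.63 × 0.0291 = $181.95
State disability insurance: only $123179.98 − $121621.60 = $1558.38 of this check is subject → $1558.38 × 0.01 = $15.58
Total deductions = $346.97 + $1750.74 + $375.16 + $181.95 + $15.58 = $2670.40
Net pay = $6599.60 − $2670.40 = $3929.20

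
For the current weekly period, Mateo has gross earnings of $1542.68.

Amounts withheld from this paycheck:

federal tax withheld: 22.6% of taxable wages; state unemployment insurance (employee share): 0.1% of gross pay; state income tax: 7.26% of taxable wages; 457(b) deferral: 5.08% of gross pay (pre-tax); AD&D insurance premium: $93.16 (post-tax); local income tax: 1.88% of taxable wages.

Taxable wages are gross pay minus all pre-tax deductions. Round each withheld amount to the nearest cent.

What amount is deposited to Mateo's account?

$904.84

457(b) deferral: $1542.68 × 0.0508 = $78.37
Taxable wages = $1542.68 − $78.37 = $1464.31
Local income tax: $1464.31 × 0.0188 = $27.53
Federal tax withheld: $1464.31 × 0.226 = $330.93
State income tax: $1464.31 × 0.0726 = $106.31
State unemployment insurance (employee share): $1542.68 × 0.001 = $1.54
AD&D insurance premium: $93.16
Total deductions = $78.37 + $27.53 + $330.93 + $106.31 + $1.54 + $93.16 = $637.84
Net pay = $1542.68 − $637.84 = $904.84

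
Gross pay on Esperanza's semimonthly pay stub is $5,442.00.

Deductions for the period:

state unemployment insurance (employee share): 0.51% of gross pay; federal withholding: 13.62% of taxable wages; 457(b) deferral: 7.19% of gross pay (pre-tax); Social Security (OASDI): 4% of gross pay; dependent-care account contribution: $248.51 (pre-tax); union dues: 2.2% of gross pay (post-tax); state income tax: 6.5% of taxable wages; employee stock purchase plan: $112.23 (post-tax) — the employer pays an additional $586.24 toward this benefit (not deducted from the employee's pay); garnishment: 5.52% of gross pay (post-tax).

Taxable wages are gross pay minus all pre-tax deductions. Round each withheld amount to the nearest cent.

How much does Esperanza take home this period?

$3,058.23

457(b) deferral: $5,442.00 × 0.0719 = $391.28
Dependent-care account contribution: $248.51
Pre-tax total = $391.28 + $248.51 = $639.79
Taxable wages = $5,442.00 − $639.79 = $4,802.21
State income tax: $4,802.21 × 0.065 = $312.14
Federal withholding: $4,802.21 × 0.1362 = $654.06
State unemployment insurance (employee share): $5,442.00 × 0.0051 = $27.75
Social Security (OASDI): $5,442.00 × 0.04 = $217.68
Garnishment: $5,442.00 × 0.0552 = $300.40
Union dues: $5,442.00 × 0.022 = $119.72
Employee stock purchase plan: $112.23
(Employer's $586.24 toward employee stock purchase plan is not withheld from the employee.)
Total deductions = $391.28 + $248.51 + $312.14 + $654.06 + $27.75 + $217.68 + $300.40 + $119.72 + $112.23 = $2,383.77
Net pay = $5,442.00 − $2,383.77 = $3,058.23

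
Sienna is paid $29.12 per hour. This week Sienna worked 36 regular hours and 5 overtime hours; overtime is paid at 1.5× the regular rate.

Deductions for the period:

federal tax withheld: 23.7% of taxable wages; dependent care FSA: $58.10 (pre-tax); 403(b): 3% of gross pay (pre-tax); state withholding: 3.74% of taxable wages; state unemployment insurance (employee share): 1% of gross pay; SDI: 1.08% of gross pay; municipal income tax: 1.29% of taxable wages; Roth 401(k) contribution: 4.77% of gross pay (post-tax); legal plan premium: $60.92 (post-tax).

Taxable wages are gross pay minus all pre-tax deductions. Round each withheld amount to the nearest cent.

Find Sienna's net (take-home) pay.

$686.61

Regular pay: 36 × $29.12 = $1,048.32
Overtime pay: 5 × $29.12 × 1.5 = $218.40
Gross pay = $1,048.32 + $218.40 = $1,266.72
Dependent care FSA: $58.10
403(b): $1,266.72 × 0.03 = $38.00
Pre-tax total = $58.10 + $38.00 = $96.10
Taxable wages = $1,266.72 − $96.10 = $1,170.62
Municipal income tax: $1,170.62 × 0.0129 = $15.10
Federal tax withheld: $1,170.62 × 0.237 = $277.44
State withholding: $1,170.62 × 0.0374 = $43.78
State unemployment insurance (employee share): $1,266.72 × 0.01 = $12.67
SDI: $1,266.72 × 0.0108 = $13.68
Roth 401(k) contribution: $1,266.72 × 0.0477 = $60.42
Legal plan premium: $60.92
Total deductions = $58.10 + $38.00 + $15.10 + $277.44 + $43.78 + $12.67 + $13.68 + $60.42 + $60.92 = $580.11
Net pay = $1,266.72 − $580.11 = $686.61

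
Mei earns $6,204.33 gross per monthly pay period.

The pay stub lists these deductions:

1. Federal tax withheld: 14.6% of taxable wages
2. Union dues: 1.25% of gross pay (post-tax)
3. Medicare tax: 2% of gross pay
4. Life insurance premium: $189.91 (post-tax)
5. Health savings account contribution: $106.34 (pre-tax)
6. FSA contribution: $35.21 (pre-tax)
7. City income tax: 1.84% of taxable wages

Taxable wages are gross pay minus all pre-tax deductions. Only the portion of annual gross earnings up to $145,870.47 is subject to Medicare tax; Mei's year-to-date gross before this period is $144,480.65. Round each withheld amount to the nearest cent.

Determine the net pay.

FSA contribution: $35.21
Health savings account contribution: $106.34
Pre-tax total = $35.21 + $106.34 = $141.55
Taxable wages = $6,204.33 − $141.55 = $6,062.78
City income tax: $6,062.78 × 0.0184 = $111.56
Federal tax withheld: $6,062.78 × 0.146 = $885.17
Medicare tax: only $145,870.47 − $144,480.65 = $1,389.82 of this check is subject → $1,389.82 × 0.02 = $27.80
Union dues: $6,204.33 × 0.0125 = $77.55
Life insurance premium: $189.91
Total deductions = $35.21 + $106.34 + $111.56 + $885.17 + $27.80 + $77.55 + $189.91 = $1,433.54
Net pay = $6,204.33 − $1,433.54 = $4,770.79

$4,770.79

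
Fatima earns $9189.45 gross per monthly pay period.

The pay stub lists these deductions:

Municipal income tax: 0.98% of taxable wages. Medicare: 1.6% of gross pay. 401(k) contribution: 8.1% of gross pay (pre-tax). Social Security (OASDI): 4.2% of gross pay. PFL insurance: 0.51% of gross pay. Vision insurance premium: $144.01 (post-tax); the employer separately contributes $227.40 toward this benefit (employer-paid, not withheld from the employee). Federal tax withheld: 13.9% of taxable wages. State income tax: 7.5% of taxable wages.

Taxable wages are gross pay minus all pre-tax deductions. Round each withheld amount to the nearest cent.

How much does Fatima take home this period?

$5831.22

401(k) contribution: $9189.45 × 0.081 = $744.35
Taxable wages = $9189.45 − $744.35 = $8445.10
State income tax: $8445.10 × 0.075 = $633.38
Federal tax withheld: $8445.10 × 0.139 = $1173.87
Municipal income tax: $8445.10 × 0.0098 = $82.76
Medicare: $9189.45 × 0.016 = $147.03
Social Security (OASDI): $9189.45 × 0.042 = $385.96
PFL insurance: $9189.45 × 0.0051 = $46.87
Vision insurance premium: $144.01
(Employer's $227.40 toward vision insurance premium is not withheld from the employee.)
Total deductions = $744.35 + $633.38 + $1173.87 + $82.76 + $147.03 + $385.96 + $46.87 + $144.01 = $3358.23
Net pay = $9189.45 − $3358.23 = $5831.22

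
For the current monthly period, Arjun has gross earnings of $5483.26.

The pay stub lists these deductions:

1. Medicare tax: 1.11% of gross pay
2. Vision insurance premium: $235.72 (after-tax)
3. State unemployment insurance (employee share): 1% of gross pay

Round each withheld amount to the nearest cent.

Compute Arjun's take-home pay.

$5131.85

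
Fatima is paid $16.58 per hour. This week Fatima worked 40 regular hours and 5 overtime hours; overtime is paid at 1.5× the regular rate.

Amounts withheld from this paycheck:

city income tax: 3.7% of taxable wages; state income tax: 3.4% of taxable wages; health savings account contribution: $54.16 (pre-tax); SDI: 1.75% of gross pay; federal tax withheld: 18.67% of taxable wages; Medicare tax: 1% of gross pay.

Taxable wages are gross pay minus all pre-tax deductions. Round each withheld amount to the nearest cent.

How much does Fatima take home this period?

Regular pay: 40 × $16.58 = $663.20
Overtime pay: 5 × $16.58 × 1.5 = $124.35
Gross pay = $663.20 + $124.35 = $787.55
Health savings account contribution: $54.16
Taxable wages = $787.55 − $54.16 = $733.39
City income tax: $733.39 × 0.037 = $27.14
Federal tax withheld: $733.39 × 0.1867 = $136.92
State income tax: $733.39 × 0.034 = $24.94
SDI: $787.55 × 0.0175 = $13.78
Medicare tax: $787.55 × 0.01 = $7.88
Total deductions = $54.16 + $27.14 + $136.92 + $24.94 + $13.78 + $7.88 = $264.82
Net pay = $787.55 − $264.82 = $522.73

$522.73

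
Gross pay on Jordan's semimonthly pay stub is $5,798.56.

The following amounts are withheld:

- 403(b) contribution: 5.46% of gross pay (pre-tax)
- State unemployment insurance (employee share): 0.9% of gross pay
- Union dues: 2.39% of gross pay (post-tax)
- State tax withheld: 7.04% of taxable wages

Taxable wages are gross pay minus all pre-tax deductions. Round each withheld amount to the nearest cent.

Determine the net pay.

$4,905.25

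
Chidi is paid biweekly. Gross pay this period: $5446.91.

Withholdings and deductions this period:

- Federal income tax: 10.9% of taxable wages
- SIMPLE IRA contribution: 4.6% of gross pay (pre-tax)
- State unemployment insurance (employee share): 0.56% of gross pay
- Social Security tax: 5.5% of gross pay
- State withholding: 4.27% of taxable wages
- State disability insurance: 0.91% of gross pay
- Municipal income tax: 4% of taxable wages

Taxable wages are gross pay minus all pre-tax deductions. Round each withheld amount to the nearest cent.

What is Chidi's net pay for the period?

$3820.57

SIMPLE IRA contribution: $5446.91 × 0.046 = $250.56
Taxable wages = $5446.91 − $250.56 = $5196.35
State withholding: $5196.35 × 0.0427 = $221.88
Municipal income tax: $5196.35 × 0.04 = $207.85
Federal income tax: $5196.35 × 0.109 = $566.40
Social Security tax: $5446.91 × 0.055 = $299.58
State unemployment insurance (employee share): $5446.91 × 0.0056 = $30.50
State disability insurance: $5446.91 × 0.0091 = $49.57
Total deductions = $250.56 + $221.88 + $207.85 + $566.40 + $299.58 + $30.50 + $49.57 = $1626.34
Net pay = $5446.91 − $1626.34 = $3820.57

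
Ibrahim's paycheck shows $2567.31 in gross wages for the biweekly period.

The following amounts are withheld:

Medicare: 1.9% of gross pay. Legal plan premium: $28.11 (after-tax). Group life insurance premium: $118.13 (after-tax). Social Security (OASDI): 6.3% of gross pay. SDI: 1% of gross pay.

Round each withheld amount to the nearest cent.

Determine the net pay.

$2184.88

SDI: $2567.31 × 0.01 = $25.67
Social Security (OASDI): $2567.31 × 0.063 = $161.74
Medicare: $2567.31 × 0.019 = $48.78
Legal plan premium: $28.11
Group life insurance premium: $118.13
Total deductions = $25.67 + $161.74 + $48.78 + $28.11 + $118.13 = $382.43
Net pay = $2567.31 − $382.43 = $2184.88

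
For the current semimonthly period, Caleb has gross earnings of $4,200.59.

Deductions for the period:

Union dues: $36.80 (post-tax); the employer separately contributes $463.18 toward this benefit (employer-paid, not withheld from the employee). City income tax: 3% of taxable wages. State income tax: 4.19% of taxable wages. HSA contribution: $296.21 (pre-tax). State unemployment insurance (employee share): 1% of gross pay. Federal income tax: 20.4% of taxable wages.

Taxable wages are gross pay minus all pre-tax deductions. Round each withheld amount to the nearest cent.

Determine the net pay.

$2,748.36

HSA contribution: $296.21
Taxable wages = $4,200.59 − $296.21 = $3,904.38
City income tax: $3,904.38 × 0.03 = $117.13
State income tax: $3,904.38 × 0.0419 = $163.59
Federal income tax: $3,904.38 × 0.204 = $796.49
State unemployment insurance (employee share): $4,200.59 × 0.01 = $42.01
Union dues: $36.80
(Employer's $463.18 toward union dues is not withheld from the employee.)
Total deductions = $296.21 + $117.13 + $163.59 + $796.49 + $42.01 + $36.80 = $1,452.23
Net pay = $4,200.59 − $1,452.23 = $2,748.36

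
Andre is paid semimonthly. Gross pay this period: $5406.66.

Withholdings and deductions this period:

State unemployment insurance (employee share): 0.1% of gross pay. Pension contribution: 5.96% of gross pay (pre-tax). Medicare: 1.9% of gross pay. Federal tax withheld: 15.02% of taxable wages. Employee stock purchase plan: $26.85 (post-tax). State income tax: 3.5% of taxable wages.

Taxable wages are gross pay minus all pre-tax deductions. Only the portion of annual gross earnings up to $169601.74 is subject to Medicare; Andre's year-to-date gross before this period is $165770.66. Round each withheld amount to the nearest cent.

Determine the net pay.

Pension contribution: $5406.66 × 0.0596 = $322.24
Taxable wages = $5406.66 − $322.24 = $5084.42
Federal tax withheld: $5084.42 × 0.1502 = $763.68
State income tax: $5084.42 × 0.035 = $177.95
Medicare: only $169601.74 − $165770.66 = $3831.08 of this check is subject → $3831.08 × 0.019 = $72.79
State unemployment insurance (employee share): $5406.66 × 0.001 = $5.41
Employee stock purchase plan: $26.85
Total deductions = $322.24 + $763.68 + $177.95 + $72.79 + $5.41 + $26.85 = $1368.92
Net pay = $5406.66 − $1368.92 = $4037.74

$4037.74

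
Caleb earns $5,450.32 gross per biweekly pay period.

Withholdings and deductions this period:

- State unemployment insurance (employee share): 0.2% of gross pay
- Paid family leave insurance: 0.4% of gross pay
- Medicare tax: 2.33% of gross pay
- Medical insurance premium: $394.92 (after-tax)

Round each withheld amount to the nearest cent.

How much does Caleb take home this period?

Medicare tax: $5,450.32 × 0.0233 = $126.99
Paid family leave insurance: $5,450.32 × 0.004 = $21.80
State unemployment insurance (employee share): $5,450.32 × 0.002 = $10.90
Medical insurance premium: $394.92
Total deductions = $126.99 + $21.80 + $10.90 + $394.92 = $554.61
Net pay = $5,450.32 − $554.61 = $4,895.71

$4,895.71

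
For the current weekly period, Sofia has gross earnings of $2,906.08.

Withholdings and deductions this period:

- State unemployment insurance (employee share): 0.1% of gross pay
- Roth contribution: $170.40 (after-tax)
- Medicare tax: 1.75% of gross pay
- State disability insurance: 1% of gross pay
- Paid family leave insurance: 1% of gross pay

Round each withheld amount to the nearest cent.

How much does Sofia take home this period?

$2,623.79

Paid family leave insurance: $2,906.08 × 0.01 = $29.06
Medicare tax: $2,906.08 × 0.0175 = $50.86
State unemployment insurance (employee share): $2,906.08 × 0.001 = $2.91
State disability insurance: $2,906.08 × 0.01 = $29.06
Roth contribution: $170.40
Total deductions = $29.06 + $50.86 + $2.91 + $29.06 + $170.40 = $282.29
Net pay = $2,906.08 − $282.29 = $2,623.79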